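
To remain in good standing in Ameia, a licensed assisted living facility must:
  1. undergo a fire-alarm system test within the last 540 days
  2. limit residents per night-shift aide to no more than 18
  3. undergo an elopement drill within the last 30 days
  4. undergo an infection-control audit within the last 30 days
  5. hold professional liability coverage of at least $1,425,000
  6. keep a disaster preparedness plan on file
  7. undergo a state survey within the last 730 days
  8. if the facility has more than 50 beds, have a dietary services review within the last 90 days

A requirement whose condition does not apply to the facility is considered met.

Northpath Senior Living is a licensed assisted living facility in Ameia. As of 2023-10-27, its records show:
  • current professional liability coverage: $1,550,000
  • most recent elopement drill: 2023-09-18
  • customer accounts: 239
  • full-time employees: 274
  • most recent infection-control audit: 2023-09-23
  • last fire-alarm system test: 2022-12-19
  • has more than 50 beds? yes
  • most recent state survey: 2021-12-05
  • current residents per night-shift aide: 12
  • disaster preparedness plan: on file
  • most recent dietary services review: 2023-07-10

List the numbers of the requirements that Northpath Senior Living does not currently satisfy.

1. fire-alarm system test 312 days ago vs limit 540 → met
2. residents per night-shift aide 12 ≤ 18 → met
3. elopement drill 39 days ago vs limit 30 → not met
4. infection-control audit 34 days ago vs limit 30 → not met
5. professional liability coverage $1,550,000 ≥ $1,425,000 → met
6. disaster preparedness plan present → met
7. state survey 691 days ago vs limit 730 → met
8. condition 'has more than 50 beds' holds; dietary services review 109 days ago vs limit 90 → not met
Not met: 3, 4, 8

3, 4, 8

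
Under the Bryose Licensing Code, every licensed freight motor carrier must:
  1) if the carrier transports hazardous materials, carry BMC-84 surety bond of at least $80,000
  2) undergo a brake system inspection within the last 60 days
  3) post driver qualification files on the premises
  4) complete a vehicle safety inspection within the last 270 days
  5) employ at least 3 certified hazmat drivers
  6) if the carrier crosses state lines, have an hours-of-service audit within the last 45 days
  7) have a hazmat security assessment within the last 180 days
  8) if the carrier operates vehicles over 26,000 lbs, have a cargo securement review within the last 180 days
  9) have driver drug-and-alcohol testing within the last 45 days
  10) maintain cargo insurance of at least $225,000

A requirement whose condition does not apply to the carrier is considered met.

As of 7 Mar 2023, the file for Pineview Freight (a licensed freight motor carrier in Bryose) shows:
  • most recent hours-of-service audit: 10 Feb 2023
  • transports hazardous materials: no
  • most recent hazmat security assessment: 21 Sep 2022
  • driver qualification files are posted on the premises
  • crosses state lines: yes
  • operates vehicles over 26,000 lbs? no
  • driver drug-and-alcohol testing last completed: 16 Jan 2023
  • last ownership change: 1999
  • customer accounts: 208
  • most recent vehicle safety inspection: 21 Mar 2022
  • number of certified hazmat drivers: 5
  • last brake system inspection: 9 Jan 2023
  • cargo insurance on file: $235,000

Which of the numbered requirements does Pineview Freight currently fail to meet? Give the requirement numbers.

1. condition 'transports hazardous materials' does not hold → requirement n/a → met
2. brake system inspection 57 days ago vs limit 60 → met
3. driver qualification files present → met
4. vehicle safety inspection 351 days ago vs limit 270 → not met
5. certified hazmat drivers 5 ≥ 3 → met
6. condition 'crosses state lines' holds; hours-of-service audit 25 days ago vs limit 45 → met
7. hazmat security assessment 167 days ago vs limit 180 → met
8. condition 'operates vehicles over 26,000 lbs' does not hold → requirement n/a → met
9. driver drug-and-alcohol testing 50 days ago vs limit 45 → not met
10. cargo insurance $235,000 ≥ $225,000 → met
Not met: 4, 9

4, 9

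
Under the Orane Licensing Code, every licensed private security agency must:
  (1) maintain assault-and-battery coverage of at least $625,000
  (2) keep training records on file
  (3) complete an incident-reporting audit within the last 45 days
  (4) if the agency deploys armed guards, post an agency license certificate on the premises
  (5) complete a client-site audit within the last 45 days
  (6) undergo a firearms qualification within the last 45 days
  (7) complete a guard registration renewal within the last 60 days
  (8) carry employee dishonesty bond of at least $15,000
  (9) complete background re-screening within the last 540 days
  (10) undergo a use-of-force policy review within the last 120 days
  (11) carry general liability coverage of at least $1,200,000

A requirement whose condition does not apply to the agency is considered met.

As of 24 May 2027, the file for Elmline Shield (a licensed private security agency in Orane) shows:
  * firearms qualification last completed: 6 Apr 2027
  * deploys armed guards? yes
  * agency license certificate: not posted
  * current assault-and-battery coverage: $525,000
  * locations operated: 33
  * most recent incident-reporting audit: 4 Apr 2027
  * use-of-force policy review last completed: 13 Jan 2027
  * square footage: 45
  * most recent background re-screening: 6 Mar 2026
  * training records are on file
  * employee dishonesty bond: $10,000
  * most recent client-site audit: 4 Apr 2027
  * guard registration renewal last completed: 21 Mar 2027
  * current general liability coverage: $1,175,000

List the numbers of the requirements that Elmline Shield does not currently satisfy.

1. assault-and-battery coverage $525,000 < $625,000 → not met
2. training records present → met
3. incident-reporting audit 50 days ago vs limit 45 → not met
4. condition 'deploys armed guards' holds; agency license certificate absent → not met
5. client-site audit 50 days ago vs limit 45 → not met
6. firearms qualification 48 days ago vs limit 45 → not met
7. guard registration renewal 64 days ago vs limit 60 → not met
8. employee dishonesty bond $10,000 < $15,000 → not met
9. background re-screening 444 days ago vs limit 540 → met
10. use-of-force policy review 131 days ago vs limit 120 → not met
11. general liability coverage $1,175,000 < $1,200,000 → not met
Not met: 1, 3, 4, 5, 6, 7, 8, 10, 11

1, 3, 4, 5, 6, 7, 8, 10, 11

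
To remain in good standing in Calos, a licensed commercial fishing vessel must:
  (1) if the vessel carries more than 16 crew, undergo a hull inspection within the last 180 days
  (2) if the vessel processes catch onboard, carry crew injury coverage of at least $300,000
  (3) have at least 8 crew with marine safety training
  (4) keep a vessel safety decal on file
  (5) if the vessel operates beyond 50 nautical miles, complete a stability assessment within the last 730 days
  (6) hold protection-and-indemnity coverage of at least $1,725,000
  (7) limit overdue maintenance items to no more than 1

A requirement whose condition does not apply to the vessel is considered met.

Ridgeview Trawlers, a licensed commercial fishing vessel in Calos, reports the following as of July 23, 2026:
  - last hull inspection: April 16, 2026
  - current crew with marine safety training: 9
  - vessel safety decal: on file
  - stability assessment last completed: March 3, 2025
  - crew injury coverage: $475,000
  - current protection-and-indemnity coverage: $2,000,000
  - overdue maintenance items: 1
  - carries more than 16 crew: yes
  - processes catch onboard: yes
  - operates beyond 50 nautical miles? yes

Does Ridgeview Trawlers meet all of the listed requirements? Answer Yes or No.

1. condition 'carries more than 16 crew' holds; hull inspection 98 days ago vs limit 180 → met
2. condition 'processes catch onboard' holds; crew injury coverage $475,000 ≥ $300,000 → met
3. crew with marine safety training 9 ≥ 8 → met
4. vessel safety decal present → met
5. condition 'operates beyond 50 nautical miles' holds; stability assessment 507 days ago vs limit 730 → met
6. protection-and-indemnity coverage $2,000,000 ≥ $1,725,000 → met
7. overdue maintenance items 1 ≤ 1 → met
All met.

Yes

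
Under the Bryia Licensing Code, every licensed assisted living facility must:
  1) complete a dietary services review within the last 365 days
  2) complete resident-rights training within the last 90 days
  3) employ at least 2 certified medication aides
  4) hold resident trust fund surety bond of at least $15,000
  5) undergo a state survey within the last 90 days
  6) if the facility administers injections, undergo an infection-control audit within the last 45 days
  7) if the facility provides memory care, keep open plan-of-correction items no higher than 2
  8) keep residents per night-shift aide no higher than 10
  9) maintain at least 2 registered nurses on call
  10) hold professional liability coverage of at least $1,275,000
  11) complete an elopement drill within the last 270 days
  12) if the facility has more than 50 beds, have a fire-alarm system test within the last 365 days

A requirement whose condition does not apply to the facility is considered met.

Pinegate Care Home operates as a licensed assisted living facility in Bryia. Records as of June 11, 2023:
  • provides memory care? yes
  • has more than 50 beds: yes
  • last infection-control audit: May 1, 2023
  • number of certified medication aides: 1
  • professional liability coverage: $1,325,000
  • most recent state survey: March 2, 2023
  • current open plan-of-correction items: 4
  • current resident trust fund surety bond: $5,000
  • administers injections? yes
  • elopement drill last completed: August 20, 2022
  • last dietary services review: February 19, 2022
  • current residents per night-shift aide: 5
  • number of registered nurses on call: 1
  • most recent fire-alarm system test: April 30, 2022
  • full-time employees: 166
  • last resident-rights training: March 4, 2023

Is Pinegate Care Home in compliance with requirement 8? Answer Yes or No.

Yes

8. residents per night-shift aide 5 ≤ 10 → met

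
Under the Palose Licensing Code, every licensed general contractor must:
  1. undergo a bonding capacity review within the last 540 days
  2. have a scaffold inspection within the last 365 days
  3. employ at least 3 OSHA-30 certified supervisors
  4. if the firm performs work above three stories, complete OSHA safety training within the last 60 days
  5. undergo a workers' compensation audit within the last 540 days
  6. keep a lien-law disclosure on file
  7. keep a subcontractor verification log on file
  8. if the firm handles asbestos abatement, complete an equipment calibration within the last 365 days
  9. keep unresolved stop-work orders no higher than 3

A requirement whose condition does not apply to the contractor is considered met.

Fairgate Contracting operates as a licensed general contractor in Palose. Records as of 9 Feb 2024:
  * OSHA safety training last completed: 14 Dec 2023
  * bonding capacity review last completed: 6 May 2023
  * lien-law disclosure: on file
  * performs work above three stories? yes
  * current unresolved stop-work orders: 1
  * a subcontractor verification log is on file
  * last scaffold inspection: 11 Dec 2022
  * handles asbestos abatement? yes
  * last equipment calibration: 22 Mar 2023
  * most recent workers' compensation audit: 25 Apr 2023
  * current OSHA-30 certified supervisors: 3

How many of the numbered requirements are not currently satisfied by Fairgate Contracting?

1. bonding capacity review 279 days ago vs limit 540 → met
2. scaffold inspection 425 days ago vs limit 365 → not met
3. OSHA-30 certified supervisors 3 ≥ 3 → met
4. condition 'performs work above three stories' holds; OSHA safety training 57 days ago vs limit 60 → met
5. workers' compensation audit 290 days ago vs limit 540 → met
6. lien-law disclosure present → met
7. subcontractor verification log present → met
8. condition 'handles asbestos abatement' holds; equipment calibration 324 days ago vs limit 365 → met
9. unresolved stop-work orders 1 ≤ 3 → met
Not met: 1 of 9

1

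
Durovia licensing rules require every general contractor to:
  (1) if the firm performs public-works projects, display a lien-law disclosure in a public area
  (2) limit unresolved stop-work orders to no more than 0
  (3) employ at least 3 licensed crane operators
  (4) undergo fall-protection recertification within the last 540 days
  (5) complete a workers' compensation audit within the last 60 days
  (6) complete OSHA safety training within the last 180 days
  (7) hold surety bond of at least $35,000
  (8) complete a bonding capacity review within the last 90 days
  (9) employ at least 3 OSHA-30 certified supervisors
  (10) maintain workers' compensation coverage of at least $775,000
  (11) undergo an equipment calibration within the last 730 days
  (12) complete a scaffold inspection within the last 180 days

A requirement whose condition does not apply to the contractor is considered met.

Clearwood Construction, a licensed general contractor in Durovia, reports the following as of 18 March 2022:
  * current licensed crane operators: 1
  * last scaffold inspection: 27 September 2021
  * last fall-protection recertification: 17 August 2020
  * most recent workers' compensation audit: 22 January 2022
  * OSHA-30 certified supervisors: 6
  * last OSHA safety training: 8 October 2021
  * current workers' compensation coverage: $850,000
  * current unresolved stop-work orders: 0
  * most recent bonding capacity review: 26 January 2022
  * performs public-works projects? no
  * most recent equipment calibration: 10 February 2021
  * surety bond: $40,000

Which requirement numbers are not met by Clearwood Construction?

1. condition 'performs public-works projects' does not hold → requirement n/a → met
2. unresolved stop-work orders 0 ≤ 0 → met
3. licensed crane operators 1 < 3 → not met
4. fall-protection recertification 578 days ago vs limit 540 → not met
5. workers' compensation audit 55 days ago vs limit 60 → met
6. OSHA safety training 161 days ago vs limit 180 → met
7. surety bond $40,000 ≥ $35,000 → met
8. bonding capacity review 51 days ago vs limit 90 → met
9. OSHA-30 certified supervisors 6 ≥ 3 → met
10. workers' compensation coverage $850,000 ≥ $775,000 → met
11. equipment calibration 401 days ago vs limit 730 → met
12. scaffold inspection 172 days ago vs limit 180 → met
Not met: 3, 4

3, 4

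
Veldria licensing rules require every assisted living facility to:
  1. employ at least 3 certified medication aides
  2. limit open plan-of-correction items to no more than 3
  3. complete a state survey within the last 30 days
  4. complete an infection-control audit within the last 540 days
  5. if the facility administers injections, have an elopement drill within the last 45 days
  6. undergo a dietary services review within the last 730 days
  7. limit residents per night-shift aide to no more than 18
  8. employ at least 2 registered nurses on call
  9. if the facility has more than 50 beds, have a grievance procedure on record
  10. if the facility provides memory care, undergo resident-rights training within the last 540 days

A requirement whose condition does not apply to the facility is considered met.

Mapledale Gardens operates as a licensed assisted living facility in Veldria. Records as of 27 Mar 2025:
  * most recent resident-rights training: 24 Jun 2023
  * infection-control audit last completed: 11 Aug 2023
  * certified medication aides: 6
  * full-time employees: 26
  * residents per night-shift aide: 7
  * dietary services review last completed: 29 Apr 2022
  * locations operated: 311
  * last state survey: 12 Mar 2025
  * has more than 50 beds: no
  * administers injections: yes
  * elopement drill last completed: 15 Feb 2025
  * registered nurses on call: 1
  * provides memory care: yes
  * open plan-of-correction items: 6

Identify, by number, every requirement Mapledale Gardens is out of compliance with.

2, 4, 6, 8, 10

1. certified medication aides 6 ≥ 3 → met
2. open plan-of-correction items 6 > 3 → not met
3. state survey 15 days ago vs limit 30 → met
4. infection-control audit 594 days ago vs limit 540 → not met
5. condition 'administers injections' holds; elopement drill 40 days ago vs limit 45 → met
6. dietary services review 1063 days ago vs limit 730 → not met
7. residents per night-shift aide 7 ≤ 18 → met
8. registered nurses on call 1 < 2 → not met
9. condition 'has more than 50 beds' does not hold → requirement n/a → met
10. condition 'provides memory care' holds; resident-rights training 642 days ago vs limit 540 → not met
Not met: 2, 4, 6, 8, 10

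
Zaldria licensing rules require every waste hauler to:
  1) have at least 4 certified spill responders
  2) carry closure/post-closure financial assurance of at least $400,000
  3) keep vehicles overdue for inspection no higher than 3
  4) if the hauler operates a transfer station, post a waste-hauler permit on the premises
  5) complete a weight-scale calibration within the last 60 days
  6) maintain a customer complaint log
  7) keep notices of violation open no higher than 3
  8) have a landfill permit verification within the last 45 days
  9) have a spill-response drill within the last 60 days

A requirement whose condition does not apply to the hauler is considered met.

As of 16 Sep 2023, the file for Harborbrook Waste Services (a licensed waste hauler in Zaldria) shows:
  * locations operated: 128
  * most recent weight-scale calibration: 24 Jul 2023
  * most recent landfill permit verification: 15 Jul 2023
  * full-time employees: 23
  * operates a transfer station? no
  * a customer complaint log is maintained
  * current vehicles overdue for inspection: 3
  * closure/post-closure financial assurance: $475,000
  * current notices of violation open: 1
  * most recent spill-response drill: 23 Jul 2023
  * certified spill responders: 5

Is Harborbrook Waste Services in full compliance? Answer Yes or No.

1. certified spill responders 5 ≥ 4 → met
2. closure/post-closure financial assurance $475,000 ≥ $400,000 → met
3. vehicles overdue for inspection 3 ≤ 3 → met
4. condition 'operates a transfer station' does not hold → requirement n/a → met
5. weight-scale calibration 54 days ago vs limit 60 → met
6. customer complaint log present → met
7. notices of violation open 1 ≤ 3 → met
8. landfill permit verification 63 days ago vs limit 45 → not met
9. spill-response drill 55 days ago vs limit 60 → met
Not met: 8

No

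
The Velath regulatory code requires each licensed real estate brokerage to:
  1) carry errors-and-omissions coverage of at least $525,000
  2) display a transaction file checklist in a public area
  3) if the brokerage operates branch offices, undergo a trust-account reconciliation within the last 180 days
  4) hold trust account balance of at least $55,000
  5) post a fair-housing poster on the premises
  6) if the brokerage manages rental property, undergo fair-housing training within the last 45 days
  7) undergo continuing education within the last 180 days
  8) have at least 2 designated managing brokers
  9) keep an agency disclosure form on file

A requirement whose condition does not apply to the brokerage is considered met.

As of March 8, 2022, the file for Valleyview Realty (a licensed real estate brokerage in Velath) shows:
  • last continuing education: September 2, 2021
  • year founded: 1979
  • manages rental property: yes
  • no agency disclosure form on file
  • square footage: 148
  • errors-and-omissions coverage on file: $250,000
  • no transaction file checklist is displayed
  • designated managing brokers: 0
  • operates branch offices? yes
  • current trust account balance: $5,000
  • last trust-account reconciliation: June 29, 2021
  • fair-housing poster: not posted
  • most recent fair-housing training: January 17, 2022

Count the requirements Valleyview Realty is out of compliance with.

9

1. errors-and-omissions coverage $250,000 < $525,000 → not met
2. transaction file checklist absent → not met
3. condition 'operates branch offices' holds; trust-account reconciliation 252 days ago vs limit 180 → not met
4. trust account balance $5,000 < $55,000 → not met
5. fair-housing poster absent → not met
6. condition 'manages rental property' holds; fair-housing training 50 days ago vs limit 45 → not met
7. continuing education 187 days ago vs limit 180 → not met
8. designated managing brokers 0 < 2 → not met
9. agency disclosure form absent → not met
Not met: 9 of 9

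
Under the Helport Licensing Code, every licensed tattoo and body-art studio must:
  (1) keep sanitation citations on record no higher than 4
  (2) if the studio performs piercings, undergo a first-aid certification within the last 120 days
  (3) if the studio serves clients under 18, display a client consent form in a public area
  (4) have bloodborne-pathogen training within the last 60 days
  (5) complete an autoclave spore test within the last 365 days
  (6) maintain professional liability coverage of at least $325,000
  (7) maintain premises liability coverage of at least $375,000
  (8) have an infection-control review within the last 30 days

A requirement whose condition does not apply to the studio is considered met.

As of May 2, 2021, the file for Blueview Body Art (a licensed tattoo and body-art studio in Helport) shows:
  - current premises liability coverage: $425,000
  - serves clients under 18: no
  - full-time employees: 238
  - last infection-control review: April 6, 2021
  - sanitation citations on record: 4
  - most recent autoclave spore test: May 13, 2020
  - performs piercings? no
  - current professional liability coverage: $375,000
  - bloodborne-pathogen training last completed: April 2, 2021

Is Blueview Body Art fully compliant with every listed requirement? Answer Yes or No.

1. sanitation citations on record 4 ≤ 4 → met
2. condition 'performs piercings' does not hold → requirement n/a → met
3. condition 'serves clients under 18' does not hold → requirement n/a → met
4. bloodborne-pathogen training 30 days ago vs limit 60 → met
5. autoclave spore test 354 days ago vs limit 365 → met
6. professional liability coverage $375,000 ≥ $325,000 → met
7. premises liability coverage $425,000 ≥ $375,000 → met
8. infection-control review 26 days ago vs limit 30 → met
All met.

Yes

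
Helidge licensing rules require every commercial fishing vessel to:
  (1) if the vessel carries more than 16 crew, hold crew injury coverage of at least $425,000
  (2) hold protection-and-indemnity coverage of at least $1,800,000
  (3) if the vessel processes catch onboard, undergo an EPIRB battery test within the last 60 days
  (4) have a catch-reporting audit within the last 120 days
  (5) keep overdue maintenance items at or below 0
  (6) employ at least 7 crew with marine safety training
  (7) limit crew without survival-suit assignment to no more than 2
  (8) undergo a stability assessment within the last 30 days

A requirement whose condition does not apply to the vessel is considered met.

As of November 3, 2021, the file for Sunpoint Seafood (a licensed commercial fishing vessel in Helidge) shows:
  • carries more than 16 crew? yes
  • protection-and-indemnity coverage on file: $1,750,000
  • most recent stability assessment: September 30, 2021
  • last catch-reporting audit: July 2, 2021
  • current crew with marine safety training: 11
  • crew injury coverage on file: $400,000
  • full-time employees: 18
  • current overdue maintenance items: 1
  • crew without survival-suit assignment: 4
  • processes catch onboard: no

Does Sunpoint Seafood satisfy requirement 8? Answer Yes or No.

No

8. stability assessment 34 days ago vs limit 30 → not met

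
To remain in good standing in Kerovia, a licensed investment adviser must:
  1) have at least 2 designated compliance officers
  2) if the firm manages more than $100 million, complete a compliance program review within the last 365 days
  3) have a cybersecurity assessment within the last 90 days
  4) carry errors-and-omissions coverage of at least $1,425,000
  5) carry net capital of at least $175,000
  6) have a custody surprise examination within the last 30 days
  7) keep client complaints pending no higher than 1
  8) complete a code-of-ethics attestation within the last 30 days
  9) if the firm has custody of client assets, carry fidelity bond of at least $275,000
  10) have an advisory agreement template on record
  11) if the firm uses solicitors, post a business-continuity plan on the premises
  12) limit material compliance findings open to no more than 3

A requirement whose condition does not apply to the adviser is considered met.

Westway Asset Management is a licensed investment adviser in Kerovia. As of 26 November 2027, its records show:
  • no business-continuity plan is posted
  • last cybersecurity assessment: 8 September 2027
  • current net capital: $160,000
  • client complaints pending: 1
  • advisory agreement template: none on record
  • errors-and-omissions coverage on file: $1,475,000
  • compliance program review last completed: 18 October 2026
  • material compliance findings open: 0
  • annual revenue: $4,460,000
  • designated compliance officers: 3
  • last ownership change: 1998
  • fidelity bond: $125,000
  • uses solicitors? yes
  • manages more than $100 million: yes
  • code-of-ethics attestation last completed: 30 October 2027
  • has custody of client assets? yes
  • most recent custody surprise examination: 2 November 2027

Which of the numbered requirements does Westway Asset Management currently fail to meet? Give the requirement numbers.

1. designated compliance officers 3 ≥ 2 → met
2. condition 'manages more than $100 million' holds; compliance program review 404 days ago vs limit 365 → not met
3. cybersecurity assessment 79 days ago vs limit 90 → met
4. errors-and-omissions coverage $1,475,000 ≥ $1,425,000 → met
5. net capital $160,000 < $175,000 → not met
6. custody surprise examination 24 days ago vs limit 30 → met
7. client complaints pending 1 ≤ 1 → met
8. code-of-ethics attestation 27 days ago vs limit 30 → met
9. condition 'has custody of client assets' holds; fidelity bond $125,000 < $275,000 → not met
10. advisory agreement template absent → not met
11. condition 'uses solicitors' holds; business-continuity plan absent → not met
12. material compliance findings open 0 ≤ 3 → met
Not met: 2, 5, 9, 10, 11

2, 5, 9, 10, 11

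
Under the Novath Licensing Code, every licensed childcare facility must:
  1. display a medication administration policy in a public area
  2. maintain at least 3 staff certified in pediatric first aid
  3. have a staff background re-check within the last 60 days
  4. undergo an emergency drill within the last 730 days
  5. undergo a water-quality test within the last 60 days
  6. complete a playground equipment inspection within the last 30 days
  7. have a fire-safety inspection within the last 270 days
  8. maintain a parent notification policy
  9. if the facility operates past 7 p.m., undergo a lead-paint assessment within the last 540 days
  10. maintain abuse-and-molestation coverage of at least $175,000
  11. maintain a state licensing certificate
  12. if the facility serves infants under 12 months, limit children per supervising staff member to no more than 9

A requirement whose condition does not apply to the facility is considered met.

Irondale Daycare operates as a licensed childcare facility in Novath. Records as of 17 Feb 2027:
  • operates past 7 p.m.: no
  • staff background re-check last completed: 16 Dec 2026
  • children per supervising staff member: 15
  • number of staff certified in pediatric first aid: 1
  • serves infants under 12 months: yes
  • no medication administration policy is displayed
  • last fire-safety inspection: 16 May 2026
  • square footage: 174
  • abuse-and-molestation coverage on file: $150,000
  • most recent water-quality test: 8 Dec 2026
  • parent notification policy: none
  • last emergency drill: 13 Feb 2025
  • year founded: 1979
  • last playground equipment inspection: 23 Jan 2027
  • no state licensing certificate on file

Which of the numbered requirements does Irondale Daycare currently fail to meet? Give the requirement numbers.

1, 2, 3, 4, 5, 7, 8, 10, 11, 12

1. medication administration policy absent → not met
2. staff certified in pediatric first aid 1 < 3 → not met
3. staff background re-check 63 days ago vs limit 60 → not met
4. emergency drill 734 days ago vs limit 730 → not met
5. water-quality test 71 days ago vs limit 60 → not met
6. playground equipment inspection 25 days ago vs limit 30 → met
7. fire-safety inspection 277 days ago vs limit 270 → not met
8. parent notification policy absent → not met
9. condition 'operates past 7 p.m.' does not hold → requirement n/a → met
10. abuse-and-molestation coverage $150,000 < $175,000 → not met
11. state licensing certificate absent → not met
12. condition 'serves infants under 12 months' holds; children per supervising staff member 15 > 9 → not met
Not met: 1, 2, 3, 4, 5, 7, 8, 10, 11, 12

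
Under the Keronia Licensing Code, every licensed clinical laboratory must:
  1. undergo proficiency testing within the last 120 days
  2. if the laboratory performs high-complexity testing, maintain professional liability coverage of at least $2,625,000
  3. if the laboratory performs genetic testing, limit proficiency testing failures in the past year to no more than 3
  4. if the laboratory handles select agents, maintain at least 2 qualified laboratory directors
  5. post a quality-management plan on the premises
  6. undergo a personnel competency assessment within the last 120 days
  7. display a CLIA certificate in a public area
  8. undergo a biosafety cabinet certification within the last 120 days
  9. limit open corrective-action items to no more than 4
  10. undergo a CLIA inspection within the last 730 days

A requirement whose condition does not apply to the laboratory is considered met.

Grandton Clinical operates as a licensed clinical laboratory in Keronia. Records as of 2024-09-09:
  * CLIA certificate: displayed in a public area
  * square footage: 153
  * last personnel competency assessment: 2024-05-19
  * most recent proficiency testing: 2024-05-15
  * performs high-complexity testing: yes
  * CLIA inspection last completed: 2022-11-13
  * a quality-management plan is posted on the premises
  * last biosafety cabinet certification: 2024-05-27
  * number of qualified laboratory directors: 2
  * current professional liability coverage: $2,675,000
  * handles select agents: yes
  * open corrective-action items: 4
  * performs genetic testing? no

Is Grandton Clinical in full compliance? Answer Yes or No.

Yes

1. proficiency testing 117 days ago vs limit 120 → met
2. condition 'performs high-complexity testing' holds; professional liability coverage $2,675,000 ≥ $2,625,000 → met
3. condition 'performs genetic testing' does not hold → requirement n/a → met
4. condition 'handles select agents' holds; qualified laboratory directors 2 ≥ 2 → met
5. quality-management plan present → met
6. personnel competency assessment 113 days ago vs limit 120 → met
7. CLIA certificate present → met
8. biosafety cabinet certification 105 days ago vs limit 120 → met
9. open corrective-action items 4 ≤ 4 → met
10. CLIA inspection 666 days ago vs limit 730 → met
All met.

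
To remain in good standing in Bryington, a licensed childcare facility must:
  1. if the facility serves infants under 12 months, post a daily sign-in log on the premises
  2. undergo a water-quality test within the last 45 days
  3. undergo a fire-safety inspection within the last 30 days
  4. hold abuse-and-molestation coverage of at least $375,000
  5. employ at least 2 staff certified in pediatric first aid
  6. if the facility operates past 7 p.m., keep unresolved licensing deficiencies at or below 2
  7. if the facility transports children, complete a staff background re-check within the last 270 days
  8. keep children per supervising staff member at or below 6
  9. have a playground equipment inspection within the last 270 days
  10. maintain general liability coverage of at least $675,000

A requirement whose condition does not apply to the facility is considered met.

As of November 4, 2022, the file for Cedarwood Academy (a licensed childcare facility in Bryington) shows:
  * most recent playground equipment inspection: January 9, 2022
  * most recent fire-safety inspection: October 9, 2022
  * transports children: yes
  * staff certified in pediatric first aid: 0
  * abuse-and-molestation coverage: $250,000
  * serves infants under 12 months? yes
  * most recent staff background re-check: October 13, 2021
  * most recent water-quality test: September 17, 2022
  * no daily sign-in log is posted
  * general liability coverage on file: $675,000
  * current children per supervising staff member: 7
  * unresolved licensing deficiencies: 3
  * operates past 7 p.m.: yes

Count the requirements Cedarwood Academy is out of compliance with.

1. condition 'serves infants under 12 months' holds; daily sign-in log absent → not met
2. water-quality test 48 days ago vs limit 45 → not met
3. fire-safety inspection 26 days ago vs limit 30 → met
4. abuse-and-molestation coverage $250,000 < $375,000 → not met
5. staff certified in pediatric first aid 0 < 2 → not met
6. condition 'operates past 7 p.m.' holds; unresolved licensing deficiencies 3 > 2 → not met
7. condition 'transports children' holds; staff background re-check 387 days ago vs limit 270 → not met
8. children per supervising staff member 7 > 6 → not met
9. playground equipment inspection 299 days ago vs limit 270 → not met
10. general liability coverage $675,000 ≥ $675,000 → met
Not met: 8 of 10

8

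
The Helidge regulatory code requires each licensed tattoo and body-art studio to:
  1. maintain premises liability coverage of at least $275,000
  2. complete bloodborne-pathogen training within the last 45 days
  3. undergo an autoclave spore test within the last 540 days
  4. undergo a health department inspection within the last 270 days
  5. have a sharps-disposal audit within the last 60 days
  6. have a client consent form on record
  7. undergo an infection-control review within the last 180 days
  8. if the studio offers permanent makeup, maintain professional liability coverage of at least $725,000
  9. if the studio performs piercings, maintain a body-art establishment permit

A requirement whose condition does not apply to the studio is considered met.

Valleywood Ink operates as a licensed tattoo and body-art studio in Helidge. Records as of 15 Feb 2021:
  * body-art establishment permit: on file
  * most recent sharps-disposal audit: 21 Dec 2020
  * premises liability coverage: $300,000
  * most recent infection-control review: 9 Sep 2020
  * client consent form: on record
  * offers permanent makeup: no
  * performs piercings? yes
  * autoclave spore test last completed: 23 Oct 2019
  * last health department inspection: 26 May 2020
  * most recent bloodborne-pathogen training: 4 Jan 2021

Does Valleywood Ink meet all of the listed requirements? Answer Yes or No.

Yes

1. premises liability coverage $300,000 ≥ $275,000 → met
2. bloodborne-pathogen training 42 days ago vs limit 45 → met
3. autoclave spore test 481 days ago vs limit 540 → met
4. health department inspection 265 days ago vs limit 270 → met
5. sharps-disposal audit 56 days ago vs limit 60 → met
6. client consent form present → met
7. infection-control review 159 days ago vs limit 180 → met
8. condition 'offers permanent makeup' does not hold → requirement n/a → met
9. condition 'performs piercings' holds; body-art establishment permit present → met
All met.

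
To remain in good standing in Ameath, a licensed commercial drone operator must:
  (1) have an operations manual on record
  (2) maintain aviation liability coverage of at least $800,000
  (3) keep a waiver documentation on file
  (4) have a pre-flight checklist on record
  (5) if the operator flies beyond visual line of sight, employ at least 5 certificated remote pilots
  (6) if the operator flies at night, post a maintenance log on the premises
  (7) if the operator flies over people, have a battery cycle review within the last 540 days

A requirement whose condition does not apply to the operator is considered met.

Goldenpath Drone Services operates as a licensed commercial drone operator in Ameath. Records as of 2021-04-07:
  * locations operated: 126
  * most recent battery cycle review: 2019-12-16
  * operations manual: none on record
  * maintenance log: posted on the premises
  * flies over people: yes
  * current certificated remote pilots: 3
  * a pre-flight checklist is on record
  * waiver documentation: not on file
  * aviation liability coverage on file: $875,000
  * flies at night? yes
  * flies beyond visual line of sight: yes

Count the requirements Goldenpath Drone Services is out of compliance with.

3

1. operations manual absent → not met
2. aviation liability coverage $875,000 ≥ $800,000 → met
3. waiver documentation absent → not met
4. pre-flight checklist present → met
5. condition 'flies beyond visual line of sight' holds; certificated remote pilots 3 < 5 → not met
6. condition 'flies at night' holds; maintenance log present → met
7. condition 'flies over people' holds; battery cycle review 478 days ago vs limit 540 → met
Not met: 3 of 7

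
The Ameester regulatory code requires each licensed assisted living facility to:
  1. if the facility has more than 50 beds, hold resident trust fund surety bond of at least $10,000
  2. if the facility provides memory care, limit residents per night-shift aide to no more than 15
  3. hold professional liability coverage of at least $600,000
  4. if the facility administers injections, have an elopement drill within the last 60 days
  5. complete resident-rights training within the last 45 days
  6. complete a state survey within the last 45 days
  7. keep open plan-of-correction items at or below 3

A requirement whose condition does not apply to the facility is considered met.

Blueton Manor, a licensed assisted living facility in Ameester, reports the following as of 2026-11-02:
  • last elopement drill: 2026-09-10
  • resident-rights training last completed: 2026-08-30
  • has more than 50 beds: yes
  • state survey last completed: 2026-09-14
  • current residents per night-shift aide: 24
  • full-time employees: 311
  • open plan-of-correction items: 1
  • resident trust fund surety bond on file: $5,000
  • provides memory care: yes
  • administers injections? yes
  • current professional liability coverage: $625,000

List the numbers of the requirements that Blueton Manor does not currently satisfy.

1. condition 'has more than 50 beds' holds; resident trust fund surety bond $5,000 < $10,000 → not met
2. condition 'provides memory care' holds; residents per night-shift aide 24 > 15 → not met
3. professional liability coverage $625,000 ≥ $600,000 → met
4. condition 'administers injections' holds; elopement drill 53 days ago vs limit 60 → met
5. resident-rights training 64 days ago vs limit 45 → not met
6. state survey 49 days ago vs limit 45 → not met
7. open plan-of-correction items 1 ≤ 3 → met
Not met: 1, 2, 5, 6

1, 2, 5, 6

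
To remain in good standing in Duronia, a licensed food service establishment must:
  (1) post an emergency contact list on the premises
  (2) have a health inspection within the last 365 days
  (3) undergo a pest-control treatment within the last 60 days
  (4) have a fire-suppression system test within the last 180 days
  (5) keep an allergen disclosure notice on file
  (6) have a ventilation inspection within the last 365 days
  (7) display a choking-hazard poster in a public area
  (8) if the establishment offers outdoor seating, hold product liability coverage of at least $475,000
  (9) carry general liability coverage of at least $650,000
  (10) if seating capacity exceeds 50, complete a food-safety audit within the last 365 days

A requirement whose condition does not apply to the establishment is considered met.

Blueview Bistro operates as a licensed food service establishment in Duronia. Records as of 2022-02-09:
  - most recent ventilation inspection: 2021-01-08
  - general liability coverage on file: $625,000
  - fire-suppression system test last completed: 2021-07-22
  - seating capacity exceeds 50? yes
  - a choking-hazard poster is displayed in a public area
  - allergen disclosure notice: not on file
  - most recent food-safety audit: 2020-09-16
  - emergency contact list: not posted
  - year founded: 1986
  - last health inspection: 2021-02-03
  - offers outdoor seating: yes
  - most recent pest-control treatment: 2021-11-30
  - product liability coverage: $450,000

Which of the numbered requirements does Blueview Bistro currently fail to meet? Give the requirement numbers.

1. emergency contact list absent → not met
2. health inspection 371 days ago vs limit 365 → not met
3. pest-control treatment 71 days ago vs limit 60 → not met
4. fire-suppression system test 202 days ago vs limit 180 → not met
5. allergen disclosure notice absent → not met
6. ventilation inspection 397 days ago vs limit 365 → not met
7. choking-hazard poster present → met
8. condition 'offers outdoor seating' holds; product liability coverage $450,000 < $475,000 → not met
9. general liability coverage $625,000 < $650,000 → not met
10. condition 'seating capacity exceeds 50' holds; food-safety audit 511 days ago vs limit 365 → not met
Not met: 1, 2, 3, 4, 5, 6, 8, 9, 10

1, 2, 3, 4, 5, 6, 8, 9, 10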